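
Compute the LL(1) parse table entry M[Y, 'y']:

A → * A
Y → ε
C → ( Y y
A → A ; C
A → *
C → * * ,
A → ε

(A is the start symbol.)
Y → ε

To find M[Y, 'y'], we find productions for Y where 'y' is in the predict set (PREDICT(N → α) = (FIRST(α) \ {ε}) ∪ (FOLLOW(N) if α ⇒* ε)).

Relevant sets:
  FOLLOW(Y) = { 'y' }

Y → ε: PREDICT = { 'y' }
  'y' is in predict set, so this production goes in M[Y, 'y']

M[Y, 'y'] = Y → ε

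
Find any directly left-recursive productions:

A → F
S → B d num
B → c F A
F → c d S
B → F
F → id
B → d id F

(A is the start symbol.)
No direct left recursion

Direct left recursion occurs when N → N α for some non-terminal N (the right-hand side begins with the left-hand side itself).

A → F: starts with F
S → B d num: starts with B
B → c F A: starts with c
F → c d S: starts with c
B → F: starts with F
F → id: starts with id
B → d id F: starts with d

No direct left recursion found.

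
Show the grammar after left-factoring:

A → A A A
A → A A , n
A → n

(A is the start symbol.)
Left-factoring transforms A → αβ₁ | αβ₂ into A → αA' and A' → β₁ | β₂
(α is the longest common prefix among the alternatives). Repeat until
no nonterminal has two alternatives with a common prefix.

Round 1: A has alternatives sharing prefix 'A A'. Introduce A': A → A A A'
  Add: A' → A
  Add: A' → , n

No remaining common prefixes — done.

Resulting grammar:
A → A A A'
A' → A
A' → , n
A → n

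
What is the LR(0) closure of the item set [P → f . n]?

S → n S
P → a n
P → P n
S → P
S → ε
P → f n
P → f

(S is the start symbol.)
{ [P → f . n] }

Start with: [P → f . n]
The dot precedes the terminal n, so nothing is added.

CLOSURE = { [P → f . n] }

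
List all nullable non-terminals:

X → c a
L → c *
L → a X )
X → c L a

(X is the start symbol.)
None

There are no ε-productions, so no non-terminal can derive ε.
No non-terminals are nullable.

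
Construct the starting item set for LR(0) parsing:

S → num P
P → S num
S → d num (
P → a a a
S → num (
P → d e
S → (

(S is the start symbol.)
{ [S → . (], [S → . d num (], [S → . num (], [S → . num P], [S' → . S] }

First, augment the grammar with S' → S
I₀ = CLOSURE({ [S' → . S] }):
  [S' → . S] has the dot before S: add [S → . num P], [S → . d num (], [S → . num (], [S → . (]
No further items can be added.

I₀ = { [S → . (], [S → . d num (], [S → . num (], [S → . num P], [S' → . S] }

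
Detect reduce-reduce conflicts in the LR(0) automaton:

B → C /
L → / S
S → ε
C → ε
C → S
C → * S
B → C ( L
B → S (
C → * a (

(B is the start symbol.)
Yes — I0: [C → .] vs [S → .]

A reduce-reduce conflict occurs when an LR(0) state has two complete items [A → α .] and [B → β .] — both call for a reduction, and with no lookahead the parser cannot choose between them.

Augment with B' → B and build the canonical LR(0) collection (I0 = CLOSURE({[B' → . B]}), then GOTO on every symbol after a dot until no new states appear). It has 14 states:
  I0: { [B → . C ( L], [B → . C /], [B → . S (], [B' → . B], [C → . * S], [C → . * a (], [C → . S], [C → .], [S → .] }  — shift, 2 reduces
  I1: { [C → * . S], [C → * . a (], [S → .] }  — shift, reduce
  I2: { [B' → B .] }  — accept
  I3: { [B → C . ( L], [B → C . /] }  — shift
  I4: { [B → S . (], [C → S .] }  — shift, reduce
  I5: { [B → S ( .] }  — reduce
  I6: { [B → C ( . L], [L → . / S] }  — shift
  I7: { [B → C / .] }  — reduce
  I8: { [L → / . S], [S → .] }  — reduce
  I9: { [B → C ( L .] }  — reduce
  I10: { [L → / S .] }  — reduce
  I11: { [C → * S .] }  — reduce
  I12: { [C → * a . (] }  — shift
  I13: { [C → * a ( .] }  — reduce

I0 contains complete items [C → .], [S → .] — reduce-reduce conflict.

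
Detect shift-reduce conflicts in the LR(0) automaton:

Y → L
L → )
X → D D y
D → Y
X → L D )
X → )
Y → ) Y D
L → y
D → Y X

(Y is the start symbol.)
Yes — I1: [L → ) .] vs [L → . )]; I7: [D → Y .] vs [L → . )]; I8: [L → ) .] vs [L → . )]; I10: [Y → L .] vs [L → . )]

Augment with Y' → Y and build the canonical LR(0) collection (I0 = CLOSURE({[Y' → . Y]}), then GOTO on every symbol after a dot until no new states appear). It has 16 states:
  I0: { [L → . )], [L → . y], [Y → . ) Y D], [Y → . L], [Y' → . Y] }  — shift
  I1: { [L → ) .], [L → . )], [L → . y], [Y → ) . Y D], [Y → . ) Y D], [Y → . L] }  — shift, reduce
  I2: { [Y → L .] }  — reduce
  I3: { [Y' → Y .] }  — accept
  I4: { [L → y .] }  — reduce
  I5: { [D → . Y X], [D → . Y], [L → . )], [L → . y], [Y → ) Y . D], [Y → . ) Y D], [Y → . L] }  — shift
  I6: { [Y → ) Y D .] }  — reduce
  I7: { [D → . Y X], [D → . Y], [D → Y . X], [D → Y .], [L → . )], [L → . y], [X → . )], [X → . D D y], [X → . L D )], [Y → . ) Y D], [Y → . L] }  — shift, reduce
  I8: { [L → ) .], [L → . )], [L → . y], [X → ) .], [Y → ) . Y D], [Y → . ) Y D], [Y → . L] }  — shift, 2 reduces
  I9: { [D → . Y X], [D → . Y], [L → . )], [L → . y], [X → D . D y], [Y → . ) Y D], [Y → . L] }  — shift
  I10: { [D → . Y X], [D → . Y], [L → . )], [L → . y], [X → L . D )], [Y → . ) Y D], [Y → . L], [Y → L .] }  — shift, reduce
  I11: { [D → Y X .] }  — reduce
  I12: { [X → L D . )] }  — shift
  I13: { [X → L D ) .] }  — reduce
  I14: { [X → D D . y] }  — shift
  I15: { [X → D D y .] }  — reduce

I1 contains reduce item [L → ) .] and shift items [L → . )], [L → . y], [Y → . ) Y D] — shift-reduce conflict.
I7 contains reduce item [D → Y .] and shift items [L → . )], [L → . y], [X → . )], [Y → . ) Y D] — shift-reduce conflict.
I8 contains reduce items [L → ) .], [X → ) .] and shift items [L → . )], [L → . y], [Y → . ) Y D] — shift-reduce conflict.
I10 contains reduce item [Y → L .] and shift items [L → . )], [L → . y], [Y → . ) Y D] — shift-reduce conflict.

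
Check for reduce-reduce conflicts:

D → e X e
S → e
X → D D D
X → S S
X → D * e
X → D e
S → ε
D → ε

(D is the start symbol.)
A reduce-reduce conflict occurs when an LR(0) state has two complete items [A → α .] and [B → β .] — both call for a reduction, and with no lookahead the parser cannot choose between them.

Augment with D' → D and build the canonical LR(0) collection (I0 = CLOSURE({[D' → . D]}), then GOTO on every symbol after a dot until no new states appear). It has 15 states:
  I0: { [D → . e X e], [D → .], [D' → . D] }  — shift, reduce
  I1: { [D' → D .] }  — accept
  I2: { [D → . e X e], [D → .], [D → e . X e], [S → . e], [S → .], [X → . D * e], [X → . D D D], [X → . D e], [X → . S S] }  — shift, 2 reduces
  I3: { [D → . e X e], [D → .], [X → D . * e], [X → D . D D], [X → D . e] }  — shift, reduce
  I4: { [S → . e], [S → .], [X → S . S] }  — shift, reduce
  I5: { [D → e X . e] }  — shift
  I6: { [D → . e X e], [D → .], [D → e . X e], [S → . e], [S → .], [S → e .], [X → . D * e], [X → . D D D], [X → . D e], [X → . S S] }  — shift, 3 reduces
  I7: { [D → e X e .] }  — reduce
  I8: { [X → S S .] }  — reduce
  I9: { [S → e .] }  — reduce
  I10: { [X → D * . e] }  — shift
  I11: { [D → . e X e], [D → .], [X → D D . D] }  — shift, reduce
  I12: { [D → . e X e], [D → .], [D → e . X e], [S → . e], [S → .], [X → . D * e], [X → . D D D], [X → . D e], [X → . S S], [X → D e .] }  — shift, 3 reduces
  I13: { [X → D D D .] }  — reduce
  I14: { [X → D * e .] }  — reduce

I2 contains complete items [D → .], [S → .] — reduce-reduce conflict.
I6 contains complete items [D → .], [S → .], [S → e .] — reduce-reduce conflict.
I12 contains complete items [D → .], [S → .], [X → D e .] — reduce-reduce conflict.

Answer: Yes — I2: [D → .] vs [S → .]; I6: [D → .] vs [S → .]; I12: [D → .] vs [S → .]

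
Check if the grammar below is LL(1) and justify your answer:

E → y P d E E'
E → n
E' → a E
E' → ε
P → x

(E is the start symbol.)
A grammar is LL(1) if for each non-terminal N with multiple productions, the predict sets of those productions are pairwise disjoint, where PREDICT(N → α) = (FIRST(α) \ {ε}) ∪ (FOLLOW(N) if α ⇒* ε).

Relevant sets:
  FOLLOW(E') = { $, 'a' }

For E:
  PREDICT(E → y P d E E') = { 'y' }
  PREDICT(E → n) = { 'n' }
For E':
  PREDICT(E' → a E) = { 'a' }
  PREDICT(E' → ε) = { $, 'a' }
P has a single production, so nothing to check there.

Conflict found: Predict set conflict for E': { 'a' }
The grammar is NOT LL(1).

Answer: No. Predict set conflict for E': { 'a' }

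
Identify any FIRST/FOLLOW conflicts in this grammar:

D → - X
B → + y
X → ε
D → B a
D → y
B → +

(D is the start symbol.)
Nullable non-terminals: X.
X has a nullable alternative but only one production, so nothing to check.

B, D have no nullable alternative, so no FIRST/FOLLOW check is needed there.

No FIRST/FOLLOW conflicts found.

Answer: No FIRST/FOLLOW conflicts.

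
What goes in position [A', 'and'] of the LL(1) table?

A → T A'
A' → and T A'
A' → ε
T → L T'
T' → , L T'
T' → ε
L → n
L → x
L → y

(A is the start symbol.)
To find M[A', 'and'], we find productions for A' where 'and' is in the predict set (PREDICT(N → α) = (FIRST(α) \ {ε}) ∪ (FOLLOW(N) if α ⇒* ε)).

Relevant sets:
  FOLLOW(A') = { $ }

A' → and T A': PREDICT = { 'and' }
  'and' is in predict set, so this production goes in M[A', 'and']
A' → ε: PREDICT = { $ }

M[A', 'and'] = A' → and T A'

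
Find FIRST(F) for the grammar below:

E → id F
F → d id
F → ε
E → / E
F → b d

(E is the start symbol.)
To compute FIRST(F), examine every production with F on the left-hand side, reading each right-hand side left to right until a non-nullable symbol is reached.

From F → d id:
  - d is a terminal: add 'd' and stop
From F → ε:
  - ε-production, so ε ∈ FIRST(F)
From F → b d:
  - b is a terminal: add 'b' and stop

Collecting: FIRST(F) = { 'b', 'd', ε }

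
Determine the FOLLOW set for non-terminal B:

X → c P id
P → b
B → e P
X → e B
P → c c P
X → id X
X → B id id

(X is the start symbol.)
To compute FOLLOW(B), find every occurrence of B on a right-hand side N → α B β: add FIRST(β) \ {ε}, and if β is empty or nullable also add FOLLOW(N). Iterate to a fixed point.

In X → e B: B is at the end, add FOLLOW(X)
In X → B id id: B is followed by id id, add FIRST(id id) \ {ε} = { 'id' }

The FOLLOW sets referred to above (computed the same way, to a fixed point):
  FOLLOW(X) = { $ }

Taking the union: FOLLOW(B) = { $, 'id' }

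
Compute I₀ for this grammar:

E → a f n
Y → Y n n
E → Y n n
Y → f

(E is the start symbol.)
{ [E → . Y n n], [E → . a f n], [E' → . E], [Y → . Y n n], [Y → . f] }

First, augment the grammar with E' → E
I₀ = CLOSURE({ [E' → . E] }):
  [E' → . E] has the dot before E: add [E → . a f n], [E → . Y n n]
  [E → . Y n n] has the dot before Y: add [Y → . Y n n], [Y → . f]
No further items can be added.

I₀ = { [E → . Y n n], [E → . a f n], [E' → . E], [Y → . Y n n], [Y → . f] }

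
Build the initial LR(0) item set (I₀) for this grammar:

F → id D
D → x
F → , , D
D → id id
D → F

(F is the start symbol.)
{ [F → . , , D], [F → . id D], [F' → . F] }

First, augment the grammar with F' → F
I₀ = CLOSURE({ [F' → . F] }):
  [F' → . F] has the dot before F: add [F → . id D], [F → . , , D]
No further items can be added.

I₀ = { [F → . , , D], [F → . id D], [F' → . F] }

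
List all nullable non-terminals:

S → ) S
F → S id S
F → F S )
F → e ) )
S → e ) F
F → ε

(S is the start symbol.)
{ 'F' }

A non-terminal is nullable if it can derive ε (the empty string): either it has an ε-production, or it has a production whose right-hand side consists entirely of nullable non-terminals.

ε-productions: F → ε
So F is immediately nullable.
No further non-terminal can be added: every production for the remaining non-terminals contains a terminal or a non-nullable non-terminal.
Nullable = { 'F' }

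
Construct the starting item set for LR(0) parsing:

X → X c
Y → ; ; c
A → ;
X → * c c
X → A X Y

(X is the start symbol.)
First, augment the grammar with X' → X
I₀ = CLOSURE({ [X' → . X] }):
  [X' → . X] has the dot before X: add [X → . X c], [X → . * c c], [X → . A X Y]
  [X → . A X Y] has the dot before A: add [A → . ;]
No further items can be added.

I₀ = { [A → . ;], [X → . * c c], [X → . A X Y], [X → . X c], [X' → . X] }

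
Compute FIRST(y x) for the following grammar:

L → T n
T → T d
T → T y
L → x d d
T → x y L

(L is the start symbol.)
{ 'y' }

To compute FIRST(y x), process the symbols left to right:
Symbol y is a terminal. Add 'y' and stop.
FIRST(y x) = { 'y' }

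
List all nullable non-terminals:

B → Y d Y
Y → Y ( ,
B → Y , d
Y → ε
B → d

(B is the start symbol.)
A non-terminal is nullable if it can derive ε (the empty string): either it has an ε-production, or it has a production whose right-hand side consists entirely of nullable non-terminals.

ε-productions: Y → ε
So Y is immediately nullable.
No further non-terminal can be added: every production for the remaining non-terminals contains a terminal or a non-nullable non-terminal.
Nullable = { 'Y' }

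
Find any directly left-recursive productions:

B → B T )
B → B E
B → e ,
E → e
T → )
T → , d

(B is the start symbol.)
B → B T ): LEFT RECURSIVE (starts with B)
B → B E: LEFT RECURSIVE (starts with B)
B → e ,: starts with e
E → e: starts with e
T → ): starts with ')'
T → , d: starts with ','

The grammar has direct left recursion on: B.

Answer: Yes, B is left-recursive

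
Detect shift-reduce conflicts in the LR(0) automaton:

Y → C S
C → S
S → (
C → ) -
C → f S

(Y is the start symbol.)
A shift-reduce conflict occurs when an LR(0) state has both:
  - a complete (reduce) item [A → α .] (dot at the end), and
  - a shift item [B → β . c γ] (dot before a terminal).

Augment with Y' → Y and build the canonical LR(0) collection (I0 = CLOSURE({[Y' → . Y]}), then GOTO on every symbol after a dot until no new states appear). It has 10 states:
  I0: { [C → . ) -], [C → . S], [C → . f S], [S → . (], [Y → . C S], [Y' → . Y] }  — shift
  I1: { [S → ( .] }  — reduce
  I2: { [C → ) . -] }  — shift
  I3: { [S → . (], [Y → C . S] }  — shift
  I4: { [C → S .] }  — reduce
  I5: { [Y' → Y .] }  — accept
  I6: { [C → f . S], [S → . (] }  — shift
  I7: { [C → f S .] }  — reduce
  I8: { [Y → C S .] }  — reduce
  I9: { [C → ) - .] }  — reduce

No state contains both a complete item and a shift item.

Answer: No shift-reduce conflicts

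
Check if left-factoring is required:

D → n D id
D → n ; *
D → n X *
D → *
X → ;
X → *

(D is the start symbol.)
Left-factoring is needed when two productions for the same non-terminal
share a common prefix on the right-hand side.

Productions for D:
  D → n D id
  D → n ; *
  D → n X *
  D → *
Productions for X:
  X → ;
  X → *

Found common prefix 'n' in productions for D

Answer: Yes, D has productions with common prefix 'n'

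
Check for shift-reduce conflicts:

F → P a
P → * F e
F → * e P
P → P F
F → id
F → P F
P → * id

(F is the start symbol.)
Yes — I11: [F → * e P .] vs [F → . * e P]

Augment with F' → F and build the canonical LR(0) collection (I0 = CLOSURE({[F' → . F]}), then GOTO on every symbol after a dot until no new states appear). It has 14 states:
  I0: { [F → . * e P], [F → . P F], [F → . P a], [F → . id], [F' → . F], [P → . * F e], [P → . * id], [P → . P F] }  — shift
  I1: { [F → * . e P], [F → . * e P], [F → . P F], [F → . P a], [F → . id], [P → * . F e], [P → * . id], [P → . * F e], [P → . * id], [P → . P F] }  — shift
  I2: { [F' → F .] }  — accept
  I3: { [F → . * e P], [F → . P F], [F → . P a], [F → . id], [F → P . F], [F → P . a], [P → . * F e], [P → . * id], [P → . P F], [P → P . F] }  — shift
  I4: { [F → id .] }  — reduce
  I5: { [F → P F .], [P → P F .] }  — 2 reduces
  I6: { [F → P a .] }  — reduce
  I7: { [P → * F . e] }  — shift
  I8: { [F → * e . P], [P → . * F e], [P → . * id], [P → . P F] }  — shift
  I9: { [F → id .], [P → * id .] }  — 2 reduces
  I10: { [F → . * e P], [F → . P F], [F → . P a], [F → . id], [P → * . F e], [P → * . id], [P → . * F e], [P → . * id], [P → . P F] }  — shift
  I11: { [F → * e P .], [F → . * e P], [F → . P F], [F → . P a], [F → . id], [P → . * F e], [P → . * id], [P → . P F], [P → P . F] }  — shift, reduce
  I12: { [P → P F .] }  — reduce
  I13: { [P → * F e .] }  — reduce

I11 contains reduce item [F → * e P .] and shift items [F → . * e P], [F → . id], [P → . * F e], [P → . * id] — shift-reduce conflict.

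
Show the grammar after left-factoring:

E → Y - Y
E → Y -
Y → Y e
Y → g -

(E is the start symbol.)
E → Y - E'
E' → Y
E' → ε
Y → Y e
Y → g -

Left-factoring transforms A → αβ₁ | αβ₂ into A → αA' and A' → β₁ | β₂
(α is the longest common prefix among the alternatives). Repeat until
no nonterminal has two alternatives with a common prefix.

Round 1: E has alternatives sharing prefix 'Y -'. Introduce E': E → Y - E'
  Add: E' → Y
  Add: E' → ε

No remaining common prefixes — done.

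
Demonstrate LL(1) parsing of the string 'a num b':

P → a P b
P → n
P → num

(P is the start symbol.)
Stack is shown with the top on the left.

Stack    Input      Action
--------------------------
P $      a num b $  output P → a P b
a P b $  a num b $  match 'a'
P b $    num b $    output P → num
num b $  num b $    match 'num'
b $      b $        match 'b'
$        $          accept

The string is accepted.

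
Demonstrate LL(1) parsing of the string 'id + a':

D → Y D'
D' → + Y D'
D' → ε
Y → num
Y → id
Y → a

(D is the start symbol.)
LL(1) parsing maintains a stack (initially the start symbol over $) and the input. At each step: if the stack top is a terminal, match it against the current input token; if it is a non-terminal N, replace it with the RHS of M[N, lookahead] (the unique production whose predict set contains the lookahead).

Stack is shown with the top on the left.

Stack     Input     Action
--------------------------
D $       id + a $  output D → Y D'
Y D' $    id + a $  output Y → id
id D' $   id + a $  match 'id'
D' $      + a $     output D' → + Y D'
+ Y D' $  + a $     match '+'
Y D' $    a $       output Y → a
a D' $    a $       match 'a'
D' $      $         output D' → ε
$         $         accept

The string is accepted.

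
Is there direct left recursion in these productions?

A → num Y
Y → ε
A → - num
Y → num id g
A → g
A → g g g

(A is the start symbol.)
Direct left recursion occurs when N → N α for some non-terminal N (the right-hand side begins with the left-hand side itself).

A → num Y: starts with num
Y → ε: starts with ε
A → - num: starts with '-'
Y → num id g: starts with num
A → g: starts with g
A → g g g: starts with g

No direct left recursion found.

Answer: No direct left recursion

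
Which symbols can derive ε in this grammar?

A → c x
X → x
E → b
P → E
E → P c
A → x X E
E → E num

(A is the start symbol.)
None

There are no ε-productions, so no non-terminal can derive ε.
No non-terminals are nullable.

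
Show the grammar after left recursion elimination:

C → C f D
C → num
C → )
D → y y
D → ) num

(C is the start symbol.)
C → num C'
C → ) C'
C' → f D C'
C' → ε
D → y y
D → ) num

C is directly left-recursive. The standard transformation for
  A → A α₁ | ... | A α_m | β₁ | ... | β_n
is
  A  → β₁ A' | ... | β_n A'
  A' → α₁ A' | ... | α_m A' | ε

C → num becomes C → num C'
C → ) becomes C → ) C'
C → C f D becomes C' → f D C'
Add C' → ε

Productions for other non-terminals are unchanged:
  D → y y
  D → ) num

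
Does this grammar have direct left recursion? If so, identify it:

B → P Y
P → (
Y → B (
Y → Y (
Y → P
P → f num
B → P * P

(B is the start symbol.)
B → P Y: starts with P
P → (: starts with '('
Y → B (: starts with B
Y → Y (: LEFT RECURSIVE (starts with Y)
Y → P: starts with P
P → f num: starts with f
B → P * P: starts with P

The grammar has direct left recursion on: Y.

Answer: Yes, Y is left-recursive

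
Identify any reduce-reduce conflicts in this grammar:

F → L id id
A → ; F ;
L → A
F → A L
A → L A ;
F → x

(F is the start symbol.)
No reduce-reduce conflicts

A reduce-reduce conflict occurs when an LR(0) state has two complete items [A → α .] and [B → β .] — both call for a reduction, and with no lookahead the parser cannot choose between them.

Augment with F' → F and build the canonical LR(0) collection (I0 = CLOSURE({[F' → . F]}), then GOTO on every symbol after a dot until no new states appear). It has 15 states:
  I0: { [A → . ; F ;], [A → . L A ;], [F → . A L], [F → . L id id], [F → . x], [F' → . F], [L → . A] }  — shift
  I1: { [A → . ; F ;], [A → . L A ;], [A → ; . F ;], [F → . A L], [F → . L id id], [F → . x], [L → . A] }  — shift
  I2: { [A → . ; F ;], [A → . L A ;], [F → A . L], [L → . A], [L → A .] }  — shift, reduce
  I3: { [F' → F .] }  — accept
  I4: { [A → . ; F ;], [A → . L A ;], [A → L . A ;], [F → L . id id], [L → . A] }  — shift
  I5: { [F → x .] }  — reduce
  I6: { [A → L A . ;], [L → A .] }  — shift, reduce
  I7: { [A → . ; F ;], [A → . L A ;], [A → L . A ;], [L → . A] }  — shift
  I8: { [F → L id . id] }  — shift
  I9: { [F → L id id .] }  — reduce
  I10: { [A → L A ; .] }  — reduce
  I11: { [L → A .] }  — reduce
  I12: { [A → . ; F ;], [A → . L A ;], [A → L . A ;], [F → A L .], [L → . A] }  — shift, reduce
  I13: { [A → ; F . ;] }  — shift
  I14: { [A → ; F ; .] }  — reduce

No state contains more than one complete item.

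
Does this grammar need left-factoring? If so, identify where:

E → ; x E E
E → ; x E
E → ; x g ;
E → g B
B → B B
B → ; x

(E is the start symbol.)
Left-factoring is needed when two productions for the same non-terminal
share a common prefix on the right-hand side.

Productions for E:
  E → ; x E E
  E → ; x E
  E → ; x g ;
  E → g B
Productions for B:
  B → B B
  B → ; x

Found common prefix '; x' in productions for E

Answer: Yes, E has productions with common prefix '; x'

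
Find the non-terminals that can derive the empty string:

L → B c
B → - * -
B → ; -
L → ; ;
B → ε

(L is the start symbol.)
ε-productions: B → ε
So B is immediately nullable.
No further non-terminal can be added: every production for the remaining non-terminals contains a terminal or a non-nullable non-terminal.
Nullable = { 'B' }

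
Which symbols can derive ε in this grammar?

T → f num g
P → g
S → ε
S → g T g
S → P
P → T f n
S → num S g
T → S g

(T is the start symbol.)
A non-terminal is nullable if it can derive ε (the empty string): either it has an ε-production, or it has a production whose right-hand side consists entirely of nullable non-terminals.

ε-productions: S → ε
So S is immediately nullable.
No further non-terminal can be added: every production for the remaining non-terminals contains a terminal or a non-nullable non-terminal.
Nullable = { 'S' }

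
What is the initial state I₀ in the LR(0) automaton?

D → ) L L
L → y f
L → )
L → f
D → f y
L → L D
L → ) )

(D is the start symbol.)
{ [D → . ) L L], [D → . f y], [D' → . D] }

First, augment the grammar with D' → D
I₀ = CLOSURE({ [D' → . D] }):
  [D' → . D] has the dot before D: add [D → . ) L L], [D → . f y]
No further items can be added.

I₀ = { [D → . ) L L], [D → . f y], [D' → . D] }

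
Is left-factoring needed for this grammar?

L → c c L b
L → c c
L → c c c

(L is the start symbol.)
Yes, L has productions with common prefix 'c c'

Left-factoring is needed when two productions for the same non-terminal
share a common prefix on the right-hand side.

Productions for L:
  L → c c L b
  L → c c
  L → c c c

Found common prefix 'c c' in productions for L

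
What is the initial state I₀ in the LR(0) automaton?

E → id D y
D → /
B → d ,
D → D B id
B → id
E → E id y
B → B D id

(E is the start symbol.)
{ [E → . E id y], [E → . id D y], [E' → . E] }

First, augment the grammar with E' → E
I₀ = CLOSURE({ [E' → . E] }):
  [E' → . E] has the dot before E: add [E → . id D y], [E → . E id y]
No further items can be added.

I₀ = { [E → . E id y], [E → . id D y], [E' → . E] }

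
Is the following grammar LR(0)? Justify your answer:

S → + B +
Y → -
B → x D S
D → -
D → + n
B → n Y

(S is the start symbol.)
Yes, the grammar is LR(0)

Augment with S' → S and build the canonical LR(0) collection (I0 = CLOSURE({[S' → . S]}), then GOTO on every symbol after a dot until no new states appear). It has 14 states:
  I0: { [S → . + B +], [S' → . S] }  — shift
  I1: { [B → . n Y], [B → . x D S], [S → + . B +] }  — shift
  I2: { [S' → S .] }  — accept
  I3: { [S → + B . +] }  — shift
  I4: { [B → n . Y], [Y → . -] }  — shift
  I5: { [B → x . D S], [D → . + n], [D → . -] }  — shift
  I6: { [D → + . n] }  — shift
  I7: { [D → - .] }  — reduce
  I8: { [B → x D . S], [S → . + B +] }  — shift
  I9: { [B → x D S .] }  — reduce
  I10: { [D → + n .] }  — reduce
  I11: { [Y → - .] }  — reduce
  I12: { [B → n Y .] }  — reduce
  I13: { [S → + B + .] }  — reduce

Every state is either a pure shift/goto state or contains exactly one complete item and nothing to shift — no conflicts. The grammar is LR(0).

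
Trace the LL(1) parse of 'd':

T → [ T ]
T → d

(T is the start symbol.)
Stack is shown with the top on the left.

Stack  Input  Action
--------------------
T $    d $    output T → d
d $    d $    match 'd'
$      $      accept

The string is accepted.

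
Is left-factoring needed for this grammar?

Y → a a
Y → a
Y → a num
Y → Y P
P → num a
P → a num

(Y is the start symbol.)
Yes, Y has productions with common prefix 'a'

Left-factoring is needed when two productions for the same non-terminal
share a common prefix on the right-hand side.

Productions for Y:
  Y → a a
  Y → a
  Y → a num
  Y → Y P
Productions for P:
  P → num a
  P → a num

Found common prefix 'a' in productions for Y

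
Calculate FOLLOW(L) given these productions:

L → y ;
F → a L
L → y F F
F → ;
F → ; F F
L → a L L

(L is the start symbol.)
{ $, ';', 'a', 'y' }

To compute FOLLOW(L), find every occurrence of L on a right-hand side N → α L β: add FIRST(β) \ {ε}, and if β is empty or nullable also add FOLLOW(N). Iterate to a fixed point.

L is the start symbol, so $ ∈ FOLLOW(L).
In F → a L: L is at the end, add FOLLOW(F)
In L → a L L: L is followed by L, add FIRST(L) \ {ε} = { 'a', 'y' }
In L → a L L: L is at the end; this adds FOLLOW(L) to itself — nothing new

The FOLLOW sets referred to above (computed the same way, to a fixed point):
  FOLLOW(F) = { $, ';', 'a', 'y' }

Taking the union: FOLLOW(L) = { $, ';', 'a', 'y' }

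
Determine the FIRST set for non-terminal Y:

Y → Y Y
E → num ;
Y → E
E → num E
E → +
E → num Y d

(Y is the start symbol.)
{ '+', 'num' }

To compute FIRST(Y), examine every production with Y on the left-hand side, reading each right-hand side left to right until a non-nullable symbol is reached.

FIRST sets of the other non-terminals involved (by the same procedure, iterated to a fixed point):
  FIRST(E) = { '+', 'num' }

From Y → Y Y:
  - Y is the symbol being defined: contributes nothing new
    Y is not nullable, so stop
From Y → E:
  - E is a non-terminal: add FIRST(E) \ {ε} = { '+', 'num' }
    E is not nullable, so stop

Collecting: FIRST(Y) = { '+', 'num' }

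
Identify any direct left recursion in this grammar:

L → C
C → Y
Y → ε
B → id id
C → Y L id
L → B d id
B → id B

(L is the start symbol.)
No direct left recursion

Direct left recursion occurs when N → N α for some non-terminal N (the right-hand side begins with the left-hand side itself).

L → C: starts with C
C → Y: starts with Y
Y → ε: starts with ε
B → id id: starts with id
C → Y L id: starts with Y
L → B d id: starts with B
B → id B: starts with id

No direct left recursion found.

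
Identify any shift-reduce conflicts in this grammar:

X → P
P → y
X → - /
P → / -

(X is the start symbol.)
Augment with X' → X and build the canonical LR(0) collection (I0 = CLOSURE({[X' → . X]}), then GOTO on every symbol after a dot until no new states appear). It has 8 states:
  I0: { [P → . / -], [P → . y], [X → . - /], [X → . P], [X' → . X] }  — shift
  I1: { [X → - . /] }  — shift
  I2: { [P → / . -] }  — shift
  I3: { [X → P .] }  — reduce
  I4: { [X' → X .] }  — accept
  I5: { [P → y .] }  — reduce
  I6: { [P → / - .] }  — reduce
  I7: { [X → - / .] }  — reduce

No state contains both a complete item and a shift item.

Answer: No shift-reduce conflicts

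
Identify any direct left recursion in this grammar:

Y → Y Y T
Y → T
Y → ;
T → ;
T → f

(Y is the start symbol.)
Yes, Y is left-recursive

Direct left recursion occurs when N → N α for some non-terminal N (the right-hand side begins with the left-hand side itself).

Y → Y Y T: LEFT RECURSIVE (starts with Y)
Y → T: starts with T
Y → ;: starts with ';'
T → ;: starts with ';'
T → f: starts with f

The grammar has direct left recursion on: Y.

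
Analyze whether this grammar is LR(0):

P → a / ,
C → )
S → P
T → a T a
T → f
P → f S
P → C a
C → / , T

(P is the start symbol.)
Yes, the grammar is LR(0)

A grammar is LR(0) if no state in the canonical LR(0) collection has:
  - both a shift item (dot before a terminal) and a complete item (shift-reduce conflict), or
  - two or more complete items (reduce-reduce conflict; the accept item [P' → P .] counts as a complete item here).

Augment with P' → P and build the canonical LR(0) collection (I0 = CLOSURE({[P' → . P]}), then GOTO on every symbol after a dot until no new states appear). It has 18 states:
  I0: { [C → . )], [C → . / , T], [P → . C a], [P → . a / ,], [P → . f S], [P' → . P] }  — shift
  I1: { [C → ) .] }  — reduce
  I2: { [C → / . , T] }  — shift
  I3: { [P → C . a] }  — shift
  I4: { [P' → P .] }  — accept
  I5: { [P → a . / ,] }  — shift
  I6: { [C → . )], [C → . / , T], [P → . C a], [P → . a / ,], [P → . f S], [P → f . S], [S → . P] }  — shift
  I7: { [S → P .] }  — reduce
  I8: { [P → f S .] }  — reduce
  I9: { [P → a / . ,] }  — shift
  I10: { [P → a / , .] }  — reduce
  I11: { [P → C a .] }  — reduce
  I12: { [C → / , . T], [T → . a T a], [T → . f] }  — shift
  I13: { [C → / , T .] }  — reduce
  I14: { [T → . a T a], [T → . f], [T → a . T a] }  — shift
  I15: { [T → f .] }  — reduce
  I16: { [T → a T . a] }  — shift
  I17: { [T → a T a .] }  — reduce

Every state is either a pure shift/goto state or contains exactly one complete item and nothing to shift — no conflicts. The grammar is LR(0).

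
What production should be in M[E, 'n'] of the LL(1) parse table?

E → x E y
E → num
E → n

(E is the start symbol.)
E → n

To find M[E, 'n'], we find productions for E where 'n' is in the predict set (PREDICT(N → α) = (FIRST(α) \ {ε}) ∪ (FOLLOW(N) if α ⇒* ε)).

E → x E y: PREDICT = { 'x' }
E → num: PREDICT = { 'num' }
E → n: PREDICT = { 'n' }
  'n' is in predict set, so this production goes in M[E, 'n']

M[E, 'n'] = E → n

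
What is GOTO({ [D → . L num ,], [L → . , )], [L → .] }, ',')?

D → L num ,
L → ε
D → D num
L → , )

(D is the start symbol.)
{ [L → , . )] }

GOTO(I, ',') = CLOSURE({ [A → αX.β] : [A → α.Xβ] ∈ I, X = ',' })

Items with dot before ',', with the dot advanced:
  [L → . , )] → [L → , . )]
Closure adds nothing (no advanced item has the dot before a non-terminal).

GOTO = { [L → , . )] }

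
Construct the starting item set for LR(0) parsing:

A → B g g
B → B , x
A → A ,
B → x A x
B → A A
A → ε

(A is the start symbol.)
First, augment the grammar with A' → A
I₀ = CLOSURE({ [A' → . A] }):
  [A' → . A] has the dot before A: add [A → . B g g], [A → . A ,], [A → .]
  [A → . B g g] has the dot before B: add [B → . B , x], [B → . x A x], [B → . A A]
No further items can be added.

I₀ = { [A → . A ,], [A → . B g g], [A → .], [A' → . A], [B → . A A], [B → . B , x], [B → . x A x] }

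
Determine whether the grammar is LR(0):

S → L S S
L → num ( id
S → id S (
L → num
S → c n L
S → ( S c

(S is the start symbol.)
No. Shift-reduce conflict between [L → num .] and [L → num . ( id]

A grammar is LR(0) if no state in the canonical LR(0) collection has:
  - both a shift item (dot before a terminal) and a complete item (shift-reduce conflict), or
  - two or more complete items (reduce-reduce conflict; the accept item [S' → S .] counts as a complete item here).

Augment with S' → S and build the canonical LR(0) collection (I0 = CLOSURE({[S' → . S]}), then GOTO on every symbol after a dot until no new states appear). It has 17 states:
  I0: { [L → . num ( id], [L → . num], [S → . ( S c], [S → . L S S], [S → . c n L], [S → . id S (], [S' → . S] }  — shift
  I1: { [L → . num ( id], [L → . num], [S → ( . S c], [S → . ( S c], [S → . L S S], [S → . c n L], [S → . id S (] }  — shift
  I2: { [L → . num ( id], [L → . num], [S → . ( S c], [S → . L S S], [S → . c n L], [S → . id S (], [S → L . S S] }  — shift
  I3: { [S' → S .] }  — accept
  I4: { [S → c . n L] }  — shift
  I5: { [L → . num ( id], [L → . num], [S → . ( S c], [S → . L S S], [S → . c n L], [S → . id S (], [S → id . S (] }  — shift
  I6: { [L → num . ( id], [L → num .] }  — shift, reduce
  I7: { [L → num ( . id] }  — shift
  I8: { [L → num ( id .] }  — reduce
  I9: { [S → id S . (] }  — shift
  I10: { [S → id S ( .] }  — reduce
  I11: { [L → . num ( id], [L → . num], [S → c n . L] }  — shift
  I12: { [S → c n L .] }  — reduce
  I13: { [L → . num ( id], [L → . num], [S → . ( S c], [S → . L S S], [S → . c n L], [S → . id S (], [S → L S . S] }  — shift
  I14: { [S → L S S .] }  — reduce
  I15: { [S → ( S . c] }  — shift
  I16: { [S → ( S c .] }  — reduce

Conflict in state I6:
  Shift-reduce conflict between [L → num .] and [L → num . ( id]
So the grammar is NOT LR(0).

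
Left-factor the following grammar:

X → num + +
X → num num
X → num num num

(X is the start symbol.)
X → num X'
X' → + +
X' → num X''
X'' → ε
X'' → num

Left-factoring transforms A → αβ₁ | αβ₂ into A → αA' and A' → β₁ | β₂
(α is the longest common prefix among the alternatives). Repeat until
no nonterminal has two alternatives with a common prefix.

Round 1: X has alternatives sharing prefix 'num'. Introduce X': X → num X'
  Add: X' → + +
  Add: X' → num
  Add: X' → num num

Round 2: X' has alternatives sharing prefix 'num'. Introduce X'': X' → num X''
  Add: X'' → ε
  Add: X'' → num

No remaining common prefixes — done.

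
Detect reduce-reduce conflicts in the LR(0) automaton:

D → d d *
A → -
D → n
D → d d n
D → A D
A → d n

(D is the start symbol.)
No reduce-reduce conflicts

Augment with D' → D and build the canonical LR(0) collection (I0 = CLOSURE({[D' → . D]}), then GOTO on every symbol after a dot until no new states appear). It has 11 states:
  I0: { [A → . -], [A → . d n], [D → . A D], [D → . d d *], [D → . d d n], [D → . n], [D' → . D] }  — shift
  I1: { [A → - .] }  — reduce
  I2: { [A → . -], [A → . d n], [D → . A D], [D → . d d *], [D → . d d n], [D → . n], [D → A . D] }  — shift
  I3: { [D' → D .] }  — accept
  I4: { [A → d . n], [D → d . d *], [D → d . d n] }  — shift
  I5: { [D → n .] }  — reduce
  I6: { [D → d d . *], [D → d d . n] }  — shift
  I7: { [A → d n .] }  — reduce
  I8: { [D → d d * .] }  — reduce
  I9: { [D → d d n .] }  — reduce
  I10: { [D → A D .] }  — reduce

No state contains more than one complete item.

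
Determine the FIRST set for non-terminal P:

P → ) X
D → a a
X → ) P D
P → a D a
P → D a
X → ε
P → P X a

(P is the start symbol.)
{ ')', 'a' }

FIRST sets of the other non-terminals involved (by the same procedure, iterated to a fixed point):
  FIRST(D) = { 'a' }

From P → ) X:
  - ')' is a terminal: add ')' and stop
From P → a D a:
  - a is a terminal: add 'a' and stop
From P → D a:
  - D is a non-terminal: add FIRST(D) \ {ε} = { 'a' }
    D is not nullable, so stop
From P → P X a:
  - P is the symbol being defined: contributes nothing new
    P is not nullable, so stop

Collecting: FIRST(P) = { ')', 'a' }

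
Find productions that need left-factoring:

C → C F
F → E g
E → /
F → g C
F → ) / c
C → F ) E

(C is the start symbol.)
Left-factoring is needed when two productions for the same non-terminal
share a common prefix on the right-hand side.

Productions for C:
  C → C F
  C → F ) E
Productions for F:
  F → E g
  F → g C
  F → ) / c

No common prefixes found.

Answer: No, left-factoring is not needed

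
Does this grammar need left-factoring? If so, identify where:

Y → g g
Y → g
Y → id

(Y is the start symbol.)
Yes, Y has productions with common prefix 'g'

Left-factoring is needed when two productions for the same non-terminal
share a common prefix on the right-hand side.

Productions for Y:
  Y → g g
  Y → g
  Y → id

Found common prefix 'g' in productions for Y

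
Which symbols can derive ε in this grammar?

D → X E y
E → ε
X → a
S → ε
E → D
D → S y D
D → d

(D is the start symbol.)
{ 'E', 'S' }

A non-terminal is nullable if it can derive ε (the empty string): either it has an ε-production, or it has a production whose right-hand side consists entirely of nullable non-terminals.

ε-productions: E → ε, S → ε
So E, S are immediately nullable.
No further non-terminal can be added: every production for the remaining non-terminals contains a terminal or a non-nullable non-terminal.
Nullable = { 'E', 'S' }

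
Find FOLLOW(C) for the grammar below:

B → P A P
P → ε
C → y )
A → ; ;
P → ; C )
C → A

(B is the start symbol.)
In P → ; C ): C is followed by ')', add FIRST(')') \ {ε} = { ')' }

Taking the union: FOLLOW(C) = { ')' }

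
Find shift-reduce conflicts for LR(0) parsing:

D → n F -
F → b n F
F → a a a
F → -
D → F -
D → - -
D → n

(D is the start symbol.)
A shift-reduce conflict occurs when an LR(0) state has both:
  - a complete (reduce) item [A → α .] (dot at the end), and
  - a shift item [B → β . c γ] (dot before a terminal).

Augment with D' → D and build the canonical LR(0) collection (I0 = CLOSURE({[D' → . D]}), then GOTO on every symbol after a dot until no new states appear). It has 16 states:
  I0: { [D → . - -], [D → . F -], [D → . n F -], [D → . n], [D' → . D], [F → . -], [F → . a a a], [F → . b n F] }  — shift
  I1: { [D → - . -], [F → - .] }  — shift, reduce
  I2: { [D' → D .] }  — accept
  I3: { [D → F . -] }  — shift
  I4: { [F → a . a a] }  — shift
  I5: { [F → b . n F] }  — shift
  I6: { [D → n . F -], [D → n .], [F → . -], [F → . a a a], [F → . b n F] }  — shift, reduce
  I7: { [F → - .] }  — reduce
  I8: { [D → n F . -] }  — shift
  I9: { [D → n F - .] }  — reduce
  I10: { [F → . -], [F → . a a a], [F → . b n F], [F → b n . F] }  — shift
  I11: { [F → b n F .] }  — reduce
  I12: { [F → a a . a] }  — shift
  I13: { [F → a a a .] }  — reduce
  I14: { [D → F - .] }  — reduce
  I15: { [D → - - .] }  — reduce

I1 contains reduce item [F → - .] and shift item [D → - . -] — shift-reduce conflict.
I6 contains reduce item [D → n .] and shift items [F → . -], [F → . a a a], [F → . b n F] — shift-reduce conflict.

Answer: Yes — I1: [F → - .] vs [D → - . -]; I6: [D → n .] vs [F → . -]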